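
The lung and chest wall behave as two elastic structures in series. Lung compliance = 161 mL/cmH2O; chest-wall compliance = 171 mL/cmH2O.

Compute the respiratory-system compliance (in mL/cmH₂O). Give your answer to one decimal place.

82.9

Lung and chest wall are elastances in series: 1/Crs = 1/CL + 1/Ccw.
1/Crs = 1/161 + 1/171 = 0.01206.
Crs = 82.919 mL/cmH2O.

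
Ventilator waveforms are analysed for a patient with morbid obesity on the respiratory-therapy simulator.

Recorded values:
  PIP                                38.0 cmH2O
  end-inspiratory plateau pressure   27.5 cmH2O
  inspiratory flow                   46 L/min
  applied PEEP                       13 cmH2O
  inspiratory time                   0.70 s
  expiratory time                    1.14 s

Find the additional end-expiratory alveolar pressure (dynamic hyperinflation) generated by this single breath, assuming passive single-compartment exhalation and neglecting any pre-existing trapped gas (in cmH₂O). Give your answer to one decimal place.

1.5

Flow: 46 L/min ÷ 60 = 0.7667 L/s.
Vt = flow × Ti = 0.7667 L/s × 0.70 s × 1000 mL/L = 536.69 mL.
R = (PIP − Pplat)/V̇ = (38.0 − 27.5) / 0.7667 = 10.5/0.7667 = 13.695 cmH2O·s/L.
C = Vt/(Pplat − PEEP) = 536.69 / (27.5 − 13) = 536.69/14.5 = 37.013 mL/cmH2O.
τ = R × C = 13.695 × 0.03701 L/cmH2O = 0.5069 s.
Fraction remaining = e^(−Te/τ) = e^(−1.14/0.5069) = 0.1055; trapped volume = 536.69 × 0.1055 = 56.621 mL.
Additional alveolar pressure from trapping ≈ V_trapped / C = 56.621 / 37.013 = 1.53 cmH2O.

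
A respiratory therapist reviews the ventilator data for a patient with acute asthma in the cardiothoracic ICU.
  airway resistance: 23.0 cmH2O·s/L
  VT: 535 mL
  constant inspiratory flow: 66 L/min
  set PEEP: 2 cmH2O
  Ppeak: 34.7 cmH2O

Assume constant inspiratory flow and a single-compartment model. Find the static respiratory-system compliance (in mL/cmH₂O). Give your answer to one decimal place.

72.3

Flow: 66 L/min ÷ 60 = 1.1 L/s.
Equation of motion (constant flow): PIP = Vt/C + R·V̇ + PEEP.
Vt/C = PIP − R·V̇ − PEEP = 34.7 − 23.0×1.1 − 2 = 34.7 − 25.3 − 2 = 7.4 cmH2O.
C = Vt / 7.4 = 535 / 7.4 = 72.297 mL/cmH2O.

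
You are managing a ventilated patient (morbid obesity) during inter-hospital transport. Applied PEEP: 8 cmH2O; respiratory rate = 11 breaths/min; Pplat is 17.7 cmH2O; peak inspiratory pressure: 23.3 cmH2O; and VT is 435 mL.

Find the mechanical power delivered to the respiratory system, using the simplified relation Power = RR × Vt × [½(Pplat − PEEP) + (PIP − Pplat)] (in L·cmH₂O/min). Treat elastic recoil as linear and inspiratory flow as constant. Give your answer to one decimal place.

50.0

Per-breath work = Vt × [½(Pplat−PEEP) + (PIP−Pplat)] = 0.435 × [0.5×9.7 + 5.6] = 0.435 × 10.45 = 4.546 L·cmH2O.
Power = 11 × 4.546 = 50.006 L·cmH2O/min.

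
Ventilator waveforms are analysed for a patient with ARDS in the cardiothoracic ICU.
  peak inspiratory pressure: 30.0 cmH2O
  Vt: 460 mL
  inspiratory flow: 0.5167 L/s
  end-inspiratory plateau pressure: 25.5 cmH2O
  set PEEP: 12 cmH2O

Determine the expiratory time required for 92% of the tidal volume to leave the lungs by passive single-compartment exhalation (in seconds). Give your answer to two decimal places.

R = (PIP − Pplat)/V̇ = (30.0 − 25.5) / 0.5167 = 4.5/0.5167 = 8.709 cmH2O·s/L.
C = Vt/(Pplat − PEEP) = 460.0 / (25.5 − 12) = 460.0/13.5 = 34.074 mL/cmH2O.
τ = R × C = 8.709 × 0.03407 L/cmH2O = 0.2967 s.
t = −τ·ln(1 − 0.92) = −0.2967·ln(0.08) = 0.7494 s.

0.75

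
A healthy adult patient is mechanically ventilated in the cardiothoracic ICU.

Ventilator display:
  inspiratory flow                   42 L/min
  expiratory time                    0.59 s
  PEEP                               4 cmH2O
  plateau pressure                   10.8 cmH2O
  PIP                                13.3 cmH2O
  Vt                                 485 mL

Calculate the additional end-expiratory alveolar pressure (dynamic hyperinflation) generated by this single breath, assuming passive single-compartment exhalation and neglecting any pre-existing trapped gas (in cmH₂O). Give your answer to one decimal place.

Flow: 42 L/min ÷ 60 = 0.7 L/s.
R = (PIP − Pplat)/V̇ = (13.3 − 10.8) / 0.7 = 2.5/0.7 = 3.571 cmH2O·s/L.
C = Vt/(Pplat − PEEP) = 485.0 / (10.8 − 4) = 485.0/6.8 = 71.324 mL/cmH2O.
τ = R × C = 3.571 × 0.07132 L/cmH2O = 0.2547 s.
Fraction remaining = e^(−Te/τ) = e^(−0.59/0.2547) = 0.09862; trapped volume = 485.0 × 0.09862 = 47.831 mL.
Additional alveolar pressure from trapping ≈ V_trapped / C = 47.831 / 71.324 = 0.6706 cmH2O.

0.7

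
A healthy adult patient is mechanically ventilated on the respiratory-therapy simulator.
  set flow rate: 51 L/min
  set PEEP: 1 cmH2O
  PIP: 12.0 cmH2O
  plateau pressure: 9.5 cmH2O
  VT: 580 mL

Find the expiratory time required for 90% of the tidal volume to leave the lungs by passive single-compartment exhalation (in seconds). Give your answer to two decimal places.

0.46

Flow: 51 L/min ÷ 60 = 0.85 L/s.
R = (PIP − Pplat)/V̇ = (12.0 − 9.5) / 0.85 = 2.5/0.85 = 2.941 cmH2O·s/L.
C = Vt/(Pplat − PEEP) = 580.0 / (9.5 − 1) = 580.0/8.5 = 68.235 mL/cmH2O.
τ = R × C = 2.941 × 0.06824 L/cmH2O = 0.2007 s.
t = −τ·ln(1 − 0.90) = −0.2007·ln(0.1) = 0.4621 s.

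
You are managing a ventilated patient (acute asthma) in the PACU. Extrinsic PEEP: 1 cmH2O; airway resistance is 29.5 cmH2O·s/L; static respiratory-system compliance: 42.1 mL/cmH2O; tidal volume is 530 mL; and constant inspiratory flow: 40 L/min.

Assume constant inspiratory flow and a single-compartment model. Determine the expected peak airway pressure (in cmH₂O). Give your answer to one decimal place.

33.3

Flow: 40 L/min ÷ 60 = 0.6667 L/s.
Equation of motion (constant flow): PIP = Vt/C + R·V̇ + PEEP.
PIP = 530/42.1 + 29.5×0.6667 + 1 = 12.589 + 19.668 + 1 = 33.257 cmH2O.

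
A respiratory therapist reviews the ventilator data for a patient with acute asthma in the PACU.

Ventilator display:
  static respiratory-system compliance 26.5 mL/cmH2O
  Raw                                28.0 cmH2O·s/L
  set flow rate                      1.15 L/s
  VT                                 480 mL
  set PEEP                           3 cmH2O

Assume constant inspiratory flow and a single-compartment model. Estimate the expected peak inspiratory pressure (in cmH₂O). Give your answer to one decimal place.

53.3

Equation of motion (constant flow): PIP = Vt/C + R·V̇ + PEEP.
PIP = 480/26.5 + 28.0×1.15 + 3 = 18.113 + 32.2 + 3 = 53.313 cmH2O.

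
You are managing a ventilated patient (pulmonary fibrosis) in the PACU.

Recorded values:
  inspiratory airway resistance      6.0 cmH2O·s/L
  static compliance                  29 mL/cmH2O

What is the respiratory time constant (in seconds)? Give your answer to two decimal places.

τ = R × C = 6.0 × 29 mL/cmH2O = 6.0 × 0.029 L/cmH2O = 0.174 s.

0.17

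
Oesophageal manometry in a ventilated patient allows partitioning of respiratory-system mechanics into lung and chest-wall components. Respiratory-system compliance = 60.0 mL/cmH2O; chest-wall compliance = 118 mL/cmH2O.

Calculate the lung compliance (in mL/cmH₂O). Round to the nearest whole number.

122

1/CL = 1/Crs − 1/Ccw.
1/CL = 1/60.0 − 1/118 = 0.008192.
CL = 122.07 mL/cmH2O.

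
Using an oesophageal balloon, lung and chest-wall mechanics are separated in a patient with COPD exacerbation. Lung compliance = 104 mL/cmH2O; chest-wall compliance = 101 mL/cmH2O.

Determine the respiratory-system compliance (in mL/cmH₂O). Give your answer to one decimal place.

51.2

Lung and chest wall are elastances in series: 1/Crs = 1/CL + 1/Ccw.
1/Crs = 1/104 + 1/101 = 0.01952.
Crs = 51.23 mL/cmH2O.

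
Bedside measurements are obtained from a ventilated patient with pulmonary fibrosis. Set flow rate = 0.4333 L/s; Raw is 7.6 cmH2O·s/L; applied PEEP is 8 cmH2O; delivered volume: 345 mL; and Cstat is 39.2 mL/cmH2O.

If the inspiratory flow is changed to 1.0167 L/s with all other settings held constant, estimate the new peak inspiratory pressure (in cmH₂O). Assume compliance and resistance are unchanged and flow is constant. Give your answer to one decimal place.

PIP = Vt/C + R·V̇ + PEEP (constant-flow equation of motion).
Only the resistive term changes: ΔPIP = R × ΔV̇ = 7.6 × (1.0167 − 0.4333) = 7.6 × 0.5834 = 4.434 cmH2O.
Original PIP = 345/39.2 + 7.6×0.4333 + 8 = 20.094 cmH2O; new PIP = 20.094 + (4.434) = 24.528 cmH2O.

24.5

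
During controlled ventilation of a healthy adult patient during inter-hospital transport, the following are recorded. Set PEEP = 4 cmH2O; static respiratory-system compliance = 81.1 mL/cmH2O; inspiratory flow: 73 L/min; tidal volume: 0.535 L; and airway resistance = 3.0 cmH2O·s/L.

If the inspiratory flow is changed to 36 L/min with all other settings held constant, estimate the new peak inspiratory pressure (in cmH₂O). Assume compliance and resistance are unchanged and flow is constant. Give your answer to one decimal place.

12.4

Flow: 73 L/min ÷ 60 = 1.2167 L/s.
New flow: 36 L/min ÷ 60 = 0.6 L/s.
PIP = Vt/C + R·V̇ + PEEP (constant-flow equation of motion).
Only the resistive term changes: ΔPIP = R × ΔV̇ = 3.0 × (0.6 − 1.2167) = 3.0 × -0.6167 = -1.85 cmH2O.
Original PIP = 535/81.1 + 3.0×1.2167 + 4 = 14.247 cmH2O; new PIP = 14.247 + (-1.85) = 12.397 cmH2O.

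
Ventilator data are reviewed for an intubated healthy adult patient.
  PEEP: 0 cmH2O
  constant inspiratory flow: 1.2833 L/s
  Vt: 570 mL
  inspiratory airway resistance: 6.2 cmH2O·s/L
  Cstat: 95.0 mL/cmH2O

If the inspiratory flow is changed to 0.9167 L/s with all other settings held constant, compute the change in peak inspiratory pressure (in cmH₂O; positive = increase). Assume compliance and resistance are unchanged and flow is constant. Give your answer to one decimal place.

-2.3

PIP = Vt/C + R·V̇ + PEEP (constant-flow equation of motion).
Only the resistive term changes: ΔPIP = R × ΔV̇ = 6.2 × (0.9167 − 1.2833) = 6.2 × -0.3666 = -2.273 cmH2O.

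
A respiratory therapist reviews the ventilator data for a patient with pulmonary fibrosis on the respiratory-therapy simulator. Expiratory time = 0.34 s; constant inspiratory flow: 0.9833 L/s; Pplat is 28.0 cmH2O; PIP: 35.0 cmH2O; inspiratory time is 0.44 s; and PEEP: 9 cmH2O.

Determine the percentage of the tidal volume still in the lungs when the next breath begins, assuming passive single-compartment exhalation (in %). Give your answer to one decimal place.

Vt = flow × Ti = 0.9833 L/s × 0.44 s × 1000 mL/L = 432.65 mL.
R = (PIP − Pplat)/V̇ = (35.0 − 28.0) / 0.9833 = 7.0/0.9833 = 7.119 cmH2O·s/L.
C = Vt/(Pplat − PEEP) = 432.65 / (28.0 − 9) = 432.65/19.0 = 22.771 mL/cmH2O.
τ = R × C = 7.119 × 0.02277 L/cmH2O = 0.1621 s.
Fraction remaining at end-expiration = e^(−Te/τ) = e^(−0.34/0.1621) = 0.1228 → 12.28%.

12.3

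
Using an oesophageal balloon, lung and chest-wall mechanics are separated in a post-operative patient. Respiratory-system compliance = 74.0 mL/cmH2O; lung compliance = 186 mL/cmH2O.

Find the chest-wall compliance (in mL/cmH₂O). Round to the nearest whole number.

123

1/Ccw = 1/Crs − 1/CL.
1/Ccw = 1/74.0 − 1/186 = 0.008137.
Ccw = 122.9 mL/cmH2O.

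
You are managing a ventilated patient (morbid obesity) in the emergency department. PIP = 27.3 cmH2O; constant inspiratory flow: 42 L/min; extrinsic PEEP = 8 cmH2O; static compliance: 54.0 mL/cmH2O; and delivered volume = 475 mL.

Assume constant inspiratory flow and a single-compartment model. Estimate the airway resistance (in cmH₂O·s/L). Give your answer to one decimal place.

15.0

Flow: 42 L/min ÷ 60 = 0.7 L/s.
Equation of motion (constant flow): PIP = Vt/C + R·V̇ + PEEP.
R·V̇ = PIP − Vt/C − PEEP = 27.3 − 475/54.0 − 8 = 27.3 − 8.796 − 8 = 10.504 cmH2O.
R = 10.504 / 0.7 = 15.006 cmH2O·s/L.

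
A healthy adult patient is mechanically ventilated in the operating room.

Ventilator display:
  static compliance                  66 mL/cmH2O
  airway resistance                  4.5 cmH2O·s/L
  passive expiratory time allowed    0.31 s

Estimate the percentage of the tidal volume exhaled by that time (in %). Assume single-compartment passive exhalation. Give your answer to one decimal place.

64.8

τ = R × C = 4.5 × 66 mL/cmH2O = 4.5 × 0.066 L/cmH2O = 0.297 s.
Passive exhalation: V(t)/V₀ = e^(−t/τ) = e^(−0.31/0.297) = 0.3521.
Fraction exhaled = 1 − 0.3521 = 0.6479 → 64.79%.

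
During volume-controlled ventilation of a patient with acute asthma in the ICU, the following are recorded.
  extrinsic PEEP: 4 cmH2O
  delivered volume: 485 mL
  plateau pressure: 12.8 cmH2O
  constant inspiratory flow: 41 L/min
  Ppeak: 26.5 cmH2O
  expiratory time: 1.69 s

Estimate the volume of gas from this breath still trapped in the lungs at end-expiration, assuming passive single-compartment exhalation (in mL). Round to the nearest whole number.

Flow: 41 L/min ÷ 60 = 0.6833 L/s.
R = (PIP − Pplat)/V̇ = (26.5 − 12.8) / 0.6833 = 13.7/0.6833 = 20.05 cmH2O·s/L.
C = Vt/(Pplat − PEEP) = 485.0 / (12.8 − 4) = 485.0/8.8 = 55.114 mL/cmH2O.
τ = R × C = 20.05 × 0.05511 L/cmH2O = 1.105 s.
Fraction remaining = e^(−Te/τ) = e^(−1.69/1.105) = 0.2167.
Trapped volume = 485.0 × 0.2167 = 105.1 mL.

105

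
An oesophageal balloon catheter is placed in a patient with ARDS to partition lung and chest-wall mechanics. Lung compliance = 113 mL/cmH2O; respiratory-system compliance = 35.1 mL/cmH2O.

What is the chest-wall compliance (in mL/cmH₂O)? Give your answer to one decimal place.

50.9

1/Ccw = 1/Crs − 1/CL.
1/Ccw = 1/35.1 − 1/113 = 0.01964.
Ccw = 50.916 mL/cmH2O.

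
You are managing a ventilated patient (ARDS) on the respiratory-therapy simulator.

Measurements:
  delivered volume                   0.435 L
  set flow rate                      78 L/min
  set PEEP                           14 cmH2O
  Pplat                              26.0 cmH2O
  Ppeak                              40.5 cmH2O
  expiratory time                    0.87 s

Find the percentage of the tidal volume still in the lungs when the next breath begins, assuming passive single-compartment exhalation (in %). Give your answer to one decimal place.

Flow: 78 L/min ÷ 60 = 1.3 L/s.
R = (PIP − Pplat)/V̇ = (40.5 − 26.0) / 1.3 = 14.5/1.3 = 11.154 cmH2O·s/L.
C = Vt/(Pplat − PEEP) = 435.0 / (26.0 − 14) = 435.0/12.0 = 36.25 mL/cmH2O.
τ = R × C = 11.154 × 0.03625 L/cmH2O = 0.4043 s.
Fraction remaining at end-expiration = e^(−Te/τ) = e^(−0.87/0.4043) = 0.1163 → 11.63%.

11.6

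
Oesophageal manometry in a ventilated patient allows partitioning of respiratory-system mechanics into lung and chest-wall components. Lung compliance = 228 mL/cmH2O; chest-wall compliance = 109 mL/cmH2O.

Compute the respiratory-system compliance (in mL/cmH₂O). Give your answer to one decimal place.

73.7

Lung and chest wall are elastances in series: 1/Crs = 1/CL + 1/Ccw.
1/Crs = 1/228 + 1/109 = 0.01356.
Crs = 73.746 mL/cmH2O.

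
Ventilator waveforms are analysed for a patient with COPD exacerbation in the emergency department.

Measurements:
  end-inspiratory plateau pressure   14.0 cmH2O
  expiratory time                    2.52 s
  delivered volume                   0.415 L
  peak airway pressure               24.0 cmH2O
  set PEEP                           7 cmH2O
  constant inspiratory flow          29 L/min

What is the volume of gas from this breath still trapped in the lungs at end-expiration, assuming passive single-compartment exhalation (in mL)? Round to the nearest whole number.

53

Flow: 29 L/min ÷ 60 = 0.4833 L/s.
R = (PIP − Pplat)/V̇ = (24.0 − 14.0) / 0.4833 = 10.0/0.4833 = 20.691 cmH2O·s/L.
C = Vt/(Pplat − PEEP) = 415.0 / (14.0 − 7) = 415.0/7.0 = 59.286 mL/cmH2O.
τ = R × C = 20.691 × 0.05929 L/cmH2O = 1.227 s.
Fraction remaining = e^(−Te/τ) = e^(−2.52/1.227) = 0.1282.
Trapped volume = 415.0 × 0.1282 = 53.203 mL.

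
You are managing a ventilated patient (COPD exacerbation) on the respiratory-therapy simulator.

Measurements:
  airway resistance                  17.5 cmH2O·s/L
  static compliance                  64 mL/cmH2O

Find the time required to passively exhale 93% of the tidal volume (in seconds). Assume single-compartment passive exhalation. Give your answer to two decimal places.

τ = R × C = 17.5 × 64 mL/cmH2O = 17.5 × 0.064 L/cmH2O = 1.12 s.
Exhaled fraction f = 1 − e^(−t/τ) → t = −τ·ln(1 − f) = −1.12·ln(0.07) = 2.978 s.

2.98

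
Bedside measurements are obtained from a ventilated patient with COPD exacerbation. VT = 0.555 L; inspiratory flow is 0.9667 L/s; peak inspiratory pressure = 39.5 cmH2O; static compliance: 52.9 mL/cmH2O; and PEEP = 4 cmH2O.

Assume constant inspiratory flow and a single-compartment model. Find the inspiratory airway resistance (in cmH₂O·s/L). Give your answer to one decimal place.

Equation of motion (constant flow): PIP = Vt/C + R·V̇ + PEEP.
R·V̇ = PIP − Vt/C − PEEP = 39.5 − 555/52.9 − 4 = 39.5 − 10.491 − 4 = 25.009 cmH2O.
R = 25.009 / 0.9667 = 25.87 cmH2O·s/L.

25.9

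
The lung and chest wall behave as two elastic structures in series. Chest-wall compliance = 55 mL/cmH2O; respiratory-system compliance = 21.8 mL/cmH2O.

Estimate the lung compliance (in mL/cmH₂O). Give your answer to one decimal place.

36.1

1/CL = 1/Crs − 1/Ccw.
1/CL = 1/21.8 − 1/55 = 0.02769.
CL = 36.114 mL/cmH2O.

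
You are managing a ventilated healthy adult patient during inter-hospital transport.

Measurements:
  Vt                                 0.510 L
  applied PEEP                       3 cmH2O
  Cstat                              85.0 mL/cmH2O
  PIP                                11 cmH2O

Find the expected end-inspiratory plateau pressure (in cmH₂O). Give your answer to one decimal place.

9.0

Pplat = PEEP + Vt / Cstat = 3 + 510 / 85.0 = 3 + 6.0 = 9.0 cmH2O.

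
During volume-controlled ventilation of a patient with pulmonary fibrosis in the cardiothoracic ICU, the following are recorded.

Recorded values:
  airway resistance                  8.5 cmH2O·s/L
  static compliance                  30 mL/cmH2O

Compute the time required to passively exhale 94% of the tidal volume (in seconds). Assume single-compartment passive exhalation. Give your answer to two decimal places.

τ = R × C = 8.5 × 30 mL/cmH2O = 8.5 × 0.030 L/cmH2O = 0.255 s.
Exhaled fraction f = 1 − e^(−t/τ) → t = −τ·ln(1 − f) = −0.255·ln(0.06) = 0.7174 s.

0.72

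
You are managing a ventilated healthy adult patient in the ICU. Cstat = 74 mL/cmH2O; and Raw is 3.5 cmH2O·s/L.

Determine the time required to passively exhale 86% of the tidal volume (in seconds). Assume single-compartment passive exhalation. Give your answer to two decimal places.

0.51

τ = R × C = 3.5 × 74 mL/cmH2O = 3.5 × 0.074 L/cmH2O = 0.259 s.
Exhaled fraction f = 1 − e^(−t/τ) → t = −τ·ln(1 − f) = −0.259·ln(0.14) = 0.5092 s.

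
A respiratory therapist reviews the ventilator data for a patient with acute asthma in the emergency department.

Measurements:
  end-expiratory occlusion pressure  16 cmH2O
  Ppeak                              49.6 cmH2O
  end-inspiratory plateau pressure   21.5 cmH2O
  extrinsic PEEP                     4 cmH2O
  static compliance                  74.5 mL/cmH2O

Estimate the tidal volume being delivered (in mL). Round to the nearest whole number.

410

End-expiratory occlusion gives total PEEP = 16 cmH2O (intrinsic PEEP = 16 − 4 = 12). Use total PEEP for the elastic gradient.
Vt = Cstat × (Pplat − PEEPtotal) = 74.5 × (21.5 − 16) = 74.5 × 5.5 = 409.75 mL.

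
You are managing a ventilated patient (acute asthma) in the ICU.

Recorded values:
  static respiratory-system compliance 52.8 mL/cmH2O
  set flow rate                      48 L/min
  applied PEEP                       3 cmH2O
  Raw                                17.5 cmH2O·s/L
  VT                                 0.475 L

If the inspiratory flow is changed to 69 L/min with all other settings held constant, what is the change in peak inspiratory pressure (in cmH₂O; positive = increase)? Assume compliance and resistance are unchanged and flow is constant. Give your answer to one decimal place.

6.1

Flow: 48 L/min ÷ 60 = 0.8 L/s.
New flow: 69 L/min ÷ 60 = 1.15 L/s.
PIP = Vt/C + R·V̇ + PEEP (constant-flow equation of motion).
Only the resistive term changes: ΔPIP = R × ΔV̇ = 17.5 × (1.15 − 0.8) = 17.5 × 0.35 = 6.125 cmH2O.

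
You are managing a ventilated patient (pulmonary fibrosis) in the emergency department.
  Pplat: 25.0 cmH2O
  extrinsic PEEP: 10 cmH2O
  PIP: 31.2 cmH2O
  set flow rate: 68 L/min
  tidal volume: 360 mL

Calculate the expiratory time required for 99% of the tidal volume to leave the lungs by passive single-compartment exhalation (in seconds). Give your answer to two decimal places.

Flow: 68 L/min ÷ 60 = 1.1333 L/s.
R = (PIP − Pplat)/V̇ = (31.2 − 25.0) / 1.1333 = 6.2/1.1333 = 5.471 cmH2O·s/L.
C = Vt/(Pplat − PEEP) = 360.0 / (25.0 − 10) = 360.0/15.0 = 24.0 mL/cmH2O.
τ = R × C = 5.471 × 0.024 L/cmH2O = 0.1313 s.
t = −τ·ln(1 − 0.99) = −0.1313·ln(0.01) = 0.6047 s.

0.60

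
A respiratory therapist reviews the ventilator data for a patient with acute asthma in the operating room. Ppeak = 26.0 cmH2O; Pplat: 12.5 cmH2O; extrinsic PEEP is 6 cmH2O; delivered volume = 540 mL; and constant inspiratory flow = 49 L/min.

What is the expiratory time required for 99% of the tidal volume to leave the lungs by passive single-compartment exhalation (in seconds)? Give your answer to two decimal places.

Flow: 49 L/min ÷ 60 = 0.8167 L/s.
R = (PIP − Pplat)/V̇ = (26.0 − 12.5) / 0.8167 = 13.5/0.8167 = 16.53 cmH2O·s/L.
C = Vt/(Pplat − PEEP) = 540.0 / (12.5 − 6) = 540.0/6.5 = 83.077 mL/cmH2O.
τ = R × C = 16.53 × 0.08308 L/cmH2O = 1.373 s.
t = −τ·ln(1 − 0.99) = −1.373·ln(0.01) = 6.323 s.

6.32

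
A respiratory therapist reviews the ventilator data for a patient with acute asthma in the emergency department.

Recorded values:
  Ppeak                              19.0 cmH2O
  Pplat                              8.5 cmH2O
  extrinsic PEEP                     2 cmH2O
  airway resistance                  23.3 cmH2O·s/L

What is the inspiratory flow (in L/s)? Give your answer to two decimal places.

0.45

flow = (PIP − Pplat) / Raw = 10.5 / 23.3 = 0.4506 L/s.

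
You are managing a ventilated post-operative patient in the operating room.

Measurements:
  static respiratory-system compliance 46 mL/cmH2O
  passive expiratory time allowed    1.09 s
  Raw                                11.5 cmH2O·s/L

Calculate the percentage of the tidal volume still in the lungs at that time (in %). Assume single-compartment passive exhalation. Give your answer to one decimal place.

τ = R × C = 11.5 × 46 mL/cmH2O = 11.5 × 0.046 L/cmH2O = 0.529 s.
Passive exhalation: V(t)/V₀ = e^(−t/τ) = e^(−1.09/0.529) = 0.1274.
Fraction remaining = 0.1274 → 12.74%.

12.7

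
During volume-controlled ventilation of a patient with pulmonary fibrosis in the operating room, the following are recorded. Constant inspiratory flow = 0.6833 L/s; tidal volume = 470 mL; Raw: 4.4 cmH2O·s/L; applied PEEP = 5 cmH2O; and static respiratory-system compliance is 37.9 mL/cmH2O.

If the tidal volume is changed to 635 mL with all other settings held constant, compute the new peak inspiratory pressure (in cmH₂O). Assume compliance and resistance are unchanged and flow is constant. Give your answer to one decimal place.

24.8

PIP = Vt/C + R·V̇ + PEEP (constant-flow equation of motion).
Only the elastic term changes: ΔPIP = ΔVt / C = (635 − 470) / 37.9 = 4.354 cmH2O.
Original PIP = 470/37.9 + 4.4×0.6833 + 5 = 20.408 cmH2O; new PIP = 20.408 + (4.354) = 24.762 cmH2O.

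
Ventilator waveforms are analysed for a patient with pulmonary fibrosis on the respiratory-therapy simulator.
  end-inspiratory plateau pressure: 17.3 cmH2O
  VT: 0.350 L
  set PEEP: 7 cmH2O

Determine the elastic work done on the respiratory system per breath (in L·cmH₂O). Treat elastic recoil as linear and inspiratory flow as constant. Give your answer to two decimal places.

1.80

Elastic work ≈ ½ × (Pplat − PEEP) × Vt = 0.5 × (17.3 − 7) × 0.350 L = 0.5 × 10.3 × 0.350 = 1.803 L·cmH2O.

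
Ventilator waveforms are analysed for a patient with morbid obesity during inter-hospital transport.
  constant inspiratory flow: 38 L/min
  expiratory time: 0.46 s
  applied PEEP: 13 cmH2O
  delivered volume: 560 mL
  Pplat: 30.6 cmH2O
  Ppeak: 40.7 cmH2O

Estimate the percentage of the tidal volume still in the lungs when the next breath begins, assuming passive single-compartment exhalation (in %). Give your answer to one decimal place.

Flow: 38 L/min ÷ 60 = 0.6333 L/s.
R = (PIP − Pplat)/V̇ = (40.7 − 30.6) / 0.6333 = 10.1/0.6333 = 15.948 cmH2O·s/L.
C = Vt/(Pplat − PEEP) = 560.0 / (30.6 − 13) = 560.0/17.6 = 31.818 mL/cmH2O.
τ = R × C = 15.948 × 0.03182 L/cmH2O = 0.5075 s.
Fraction remaining at end-expiration = e^(−Te/τ) = e^(−0.46/0.5075) = 0.404 → 40.4%.

40.4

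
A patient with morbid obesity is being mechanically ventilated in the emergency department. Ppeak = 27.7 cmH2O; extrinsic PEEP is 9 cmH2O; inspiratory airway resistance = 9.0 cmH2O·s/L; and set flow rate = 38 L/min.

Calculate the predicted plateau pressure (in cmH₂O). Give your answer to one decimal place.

Flow: 38 L/min ÷ 60 = 0.6333 L/s.
Pplat = PIP − Raw × flow = 27.7 − 9.0 × 0.6333 = 27.7 − 5.7 = 22.0 cmH2O.

22.0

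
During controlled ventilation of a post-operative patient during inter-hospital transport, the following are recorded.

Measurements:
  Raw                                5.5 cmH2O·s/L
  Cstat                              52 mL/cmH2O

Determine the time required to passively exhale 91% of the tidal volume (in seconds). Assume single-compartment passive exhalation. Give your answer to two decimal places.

0.69

τ = R × C = 5.5 × 52 mL/cmH2O = 5.5 × 0.052 L/cmH2O = 0.286 s.
Exhaled fraction f = 1 − e^(−t/τ) → t = −τ·ln(1 − f) = −0.286·ln(0.09) = 0.6887 s.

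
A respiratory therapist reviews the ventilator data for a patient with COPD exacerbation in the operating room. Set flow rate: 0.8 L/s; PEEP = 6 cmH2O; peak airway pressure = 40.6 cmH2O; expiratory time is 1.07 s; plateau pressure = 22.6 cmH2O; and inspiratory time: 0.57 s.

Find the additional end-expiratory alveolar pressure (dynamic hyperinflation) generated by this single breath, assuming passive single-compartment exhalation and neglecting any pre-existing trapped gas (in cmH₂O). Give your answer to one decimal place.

2.9

Vt = flow × Ti = 0.8 L/s × 0.57 s × 1000 mL/L = 456.0 mL.
R = (PIP − Pplat)/V̇ = (40.6 − 22.6) / 0.8 = 18.0/0.8 = 22.5 cmH2O·s/L.
C = Vt/(Pplat − PEEP) = 456.0 / (22.6 − 6) = 456.0/16.6 = 27.47 mL/cmH2O.
τ = R × C = 22.5 × 0.02747 L/cmH2O = 0.6181 s.
Fraction remaining = e^(−Te/τ) = e^(−1.07/0.6181) = 0.1771; trapped volume = 456.0 × 0.1771 = 80.758 mL.
Additional alveolar pressure from trapping ≈ V_trapped / C = 80.758 / 27.47 = 2.94 cmH2O.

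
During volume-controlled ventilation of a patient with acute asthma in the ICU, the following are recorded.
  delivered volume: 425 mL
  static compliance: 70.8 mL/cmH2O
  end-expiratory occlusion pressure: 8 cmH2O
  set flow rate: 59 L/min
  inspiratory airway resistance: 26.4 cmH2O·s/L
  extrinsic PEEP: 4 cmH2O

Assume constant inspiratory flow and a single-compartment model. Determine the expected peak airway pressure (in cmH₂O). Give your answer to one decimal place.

40.0

Flow: 59 L/min ÷ 60 = 0.9833 L/s.
Total PEEP = 8 cmH2O (set 4 + intrinsic 4); this is the baseline alveolar pressure.
Equation of motion (constant flow): PIP = Vt/C + R·V̇ + PEEP.
PIP = 425/70.8 + 26.4×0.9833 + 8 = 6.003 + 25.959 + 8 = 39.962 cmH2O.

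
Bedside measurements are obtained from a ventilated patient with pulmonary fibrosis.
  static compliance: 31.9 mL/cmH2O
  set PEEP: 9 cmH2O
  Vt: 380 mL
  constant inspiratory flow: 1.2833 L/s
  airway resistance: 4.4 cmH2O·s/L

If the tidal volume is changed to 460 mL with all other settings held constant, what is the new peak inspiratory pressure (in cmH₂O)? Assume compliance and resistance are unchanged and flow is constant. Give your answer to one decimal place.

29.1

PIP = Vt/C + R·V̇ + PEEP (constant-flow equation of motion).
Only the elastic term changes: ΔPIP = ΔVt / C = (460 − 380) / 31.9 = 2.508 cmH2O.
Original PIP = 380/31.9 + 4.4×1.2833 + 9 = 26.559 cmH2O; new PIP = 26.559 + (2.508) = 29.067 cmH2O.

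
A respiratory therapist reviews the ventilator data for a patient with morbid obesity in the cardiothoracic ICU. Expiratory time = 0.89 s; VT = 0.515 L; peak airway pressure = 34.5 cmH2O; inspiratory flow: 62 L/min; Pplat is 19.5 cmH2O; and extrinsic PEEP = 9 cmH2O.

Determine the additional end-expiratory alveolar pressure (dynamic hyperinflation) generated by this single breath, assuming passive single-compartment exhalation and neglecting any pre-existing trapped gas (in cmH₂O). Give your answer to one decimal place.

3.0

Flow: 62 L/min ÷ 60 = 1.0333 L/s.
R = (PIP − Pplat)/V̇ = (34.5 − 19.5) / 1.0333 = 15.0/1.0333 = 14.517 cmH2O·s/L.
C = Vt/(Pplat − PEEP) = 515.0 / (19.5 − 9) = 515.0/10.5 = 49.048 mL/cmH2O.
τ = R × C = 14.517 × 0.04905 L/cmH2O = 0.7121 s.
Fraction remaining = e^(−Te/τ) = e^(−0.89/0.7121) = 0.2866; trapped volume = 515.0 × 0.2866 = 147.6 mL.
Additional alveolar pressure from trapping ≈ V_trapped / C = 147.6 / 49.048 = 3.009 cmH2O.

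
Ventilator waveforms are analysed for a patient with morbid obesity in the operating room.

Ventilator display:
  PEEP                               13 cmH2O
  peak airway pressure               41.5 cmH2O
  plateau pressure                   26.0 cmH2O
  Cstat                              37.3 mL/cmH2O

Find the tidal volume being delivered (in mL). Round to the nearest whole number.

485

Vt = Cstat × (Pplat − PEEP) = 37.3 × (26.0 − 13) = 37.3 × 13.0 = 484.9 mL.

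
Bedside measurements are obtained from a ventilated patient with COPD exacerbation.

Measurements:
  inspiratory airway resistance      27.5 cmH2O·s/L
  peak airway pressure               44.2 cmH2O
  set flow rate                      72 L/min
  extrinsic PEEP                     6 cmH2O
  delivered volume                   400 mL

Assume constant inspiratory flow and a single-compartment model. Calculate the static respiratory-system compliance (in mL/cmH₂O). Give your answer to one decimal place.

Flow: 72 L/min ÷ 60 = 1.2 L/s.
Equation of motion (constant flow): PIP = Vt/C + R·V̇ + PEEP.
Vt/C = PIP − R·V̇ − PEEP = 44.2 − 27.5×1.2 − 6 = 44.2 − 33.0 − 6 = 5.2 cmH2O.
C = Vt / 5.2 = 400 / 5.2 = 76.923 mL/cmH2O.

76.9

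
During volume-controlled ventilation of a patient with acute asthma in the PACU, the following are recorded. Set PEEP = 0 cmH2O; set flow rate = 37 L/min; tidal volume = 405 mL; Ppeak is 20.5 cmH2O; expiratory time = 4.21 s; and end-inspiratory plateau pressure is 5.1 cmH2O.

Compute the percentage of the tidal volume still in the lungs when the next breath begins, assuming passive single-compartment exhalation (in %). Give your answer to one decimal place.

Flow: 37 L/min ÷ 60 = 0.6167 L/s.
R = (PIP − Pplat)/V̇ = (20.5 − 5.1) / 0.6167 = 15.4/0.6167 = 24.972 cmH2O·s/L.
C = Vt/(Pplat − PEEP) = 405.0 / (5.1 − 0) = 405.0/5.1 = 79.412 mL/cmH2O.
τ = R × C = 24.972 × 0.07941 L/cmH2O = 1.983 s.
Fraction remaining at end-expiration = e^(−Te/τ) = e^(−4.21/1.983) = 0.1197 → 11.97%.

12.0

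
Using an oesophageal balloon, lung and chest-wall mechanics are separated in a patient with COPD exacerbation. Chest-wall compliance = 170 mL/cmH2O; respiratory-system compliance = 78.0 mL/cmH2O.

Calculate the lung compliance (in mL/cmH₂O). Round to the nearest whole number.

1/CL = 1/Crs − 1/Ccw.
1/CL = 1/78.0 − 1/170 = 0.006938.
CL = 144.13 mL/cmH2O.

144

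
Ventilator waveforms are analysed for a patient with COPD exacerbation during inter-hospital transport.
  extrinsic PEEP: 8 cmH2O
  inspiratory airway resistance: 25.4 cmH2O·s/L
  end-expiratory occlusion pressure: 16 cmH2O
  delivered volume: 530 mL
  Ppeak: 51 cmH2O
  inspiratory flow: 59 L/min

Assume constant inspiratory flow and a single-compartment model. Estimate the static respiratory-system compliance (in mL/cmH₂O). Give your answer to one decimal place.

52.9

Flow: 59 L/min ÷ 60 = 0.9833 L/s.
Total PEEP = 16 cmH2O (set 8 + intrinsic 8); this is the baseline alveolar pressure.
Equation of motion (constant flow): PIP = Vt/C + R·V̇ + PEEP.
Vt/C = PIP − R·V̇ − PEEP = 51 − 25.4×0.9833 − 16 = 51 − 24.976 − 16 = 10.024 cmH2O.
C = Vt / 10.024 = 530 / 10.024 = 52.873 mL/cmH2O.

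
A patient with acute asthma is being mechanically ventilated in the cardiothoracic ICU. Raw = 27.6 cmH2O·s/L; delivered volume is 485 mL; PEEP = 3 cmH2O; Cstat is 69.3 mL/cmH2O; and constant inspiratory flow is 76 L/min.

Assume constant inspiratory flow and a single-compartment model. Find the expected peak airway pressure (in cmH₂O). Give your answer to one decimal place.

45.0

Flow: 76 L/min ÷ 60 = 1.2667 L/s.
Equation of motion (constant flow): PIP = Vt/C + R·V̇ + PEEP.
PIP = 485/69.3 + 27.6×1.2667 + 3 = 6.999 + 34.961 + 3 = 44.96 cmH2O.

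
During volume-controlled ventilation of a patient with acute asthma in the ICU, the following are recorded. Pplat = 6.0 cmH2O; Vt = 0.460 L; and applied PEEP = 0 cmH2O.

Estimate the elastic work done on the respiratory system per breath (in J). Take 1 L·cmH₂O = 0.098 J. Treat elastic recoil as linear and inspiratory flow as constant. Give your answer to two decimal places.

Elastic work ≈ ½ × (Pplat − PEEP) × Vt = 0.5 × (6.0 − 0) × 0.460 L = 0.5 × 6.0 × 0.460 = 1.38 L·cmH2O.
× 0.098 J/(L·cmH2O) → 0.1352 J.

0.14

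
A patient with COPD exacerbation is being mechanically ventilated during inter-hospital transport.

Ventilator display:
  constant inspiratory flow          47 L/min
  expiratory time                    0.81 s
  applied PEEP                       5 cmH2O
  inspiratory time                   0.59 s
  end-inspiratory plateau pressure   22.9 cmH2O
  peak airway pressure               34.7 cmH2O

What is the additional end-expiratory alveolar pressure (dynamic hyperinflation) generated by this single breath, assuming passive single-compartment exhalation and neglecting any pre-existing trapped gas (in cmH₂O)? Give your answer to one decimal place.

2.2

Flow: 47 L/min ÷ 60 = 0.7833 L/s.
Vt = flow × Ti = 0.7833 L/s × 0.59 s × 1000 mL/L = 462.15 mL.
R = (PIP − Pplat)/V̇ = (34.7 − 22.9) / 0.7833 = 11.8/0.7833 = 15.064 cmH2O·s/L.
C = Vt/(Pplat − PEEP) = 462.15 / (22.9 − 5) = 462.15/17.9 = 25.818 mL/cmH2O.
τ = R × C = 15.064 × 0.02582 L/cmH2O = 0.389 s.
Fraction remaining = e^(−Te/τ) = e^(−0.81/0.389) = 0.1246; trapped volume = 462.15 × 0.1246 = 57.584 mL.
Additional alveolar pressure from trapping ≈ V_trapped / C = 57.584 / 25.818 = 2.23 cmH2O.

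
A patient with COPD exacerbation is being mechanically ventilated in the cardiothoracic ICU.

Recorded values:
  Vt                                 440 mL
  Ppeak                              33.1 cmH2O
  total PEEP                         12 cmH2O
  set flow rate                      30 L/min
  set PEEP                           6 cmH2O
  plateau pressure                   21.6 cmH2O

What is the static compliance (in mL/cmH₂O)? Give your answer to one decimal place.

45.8

End-expiratory occlusion gives total PEEP = 12 cmH2O (intrinsic PEEP = 12 − 6 = 6). Use total PEEP for the elastic gradient.
Cstat = Vt / (Pplat − PEEPtotal) = 440 / (21.6 − 12) = 440 / 9.6 = 45.833 mL/cmH2O.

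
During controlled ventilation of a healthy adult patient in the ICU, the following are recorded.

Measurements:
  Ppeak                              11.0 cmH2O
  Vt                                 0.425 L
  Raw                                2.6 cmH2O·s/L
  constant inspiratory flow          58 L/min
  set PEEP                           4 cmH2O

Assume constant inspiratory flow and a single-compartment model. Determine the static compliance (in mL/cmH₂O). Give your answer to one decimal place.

94.7

Flow: 58 L/min ÷ 60 = 0.9667 L/s.
Equation of motion (constant flow): PIP = Vt/C + R·V̇ + PEEP.
Vt/C = PIP − R·V̇ − PEEP = 11.0 − 2.6×0.9667 − 4 = 11.0 − 2.513 − 4 = 4.487 cmH2O.
C = Vt / 4.487 = 425 / 4.487 = 94.718 mL/cmH2O.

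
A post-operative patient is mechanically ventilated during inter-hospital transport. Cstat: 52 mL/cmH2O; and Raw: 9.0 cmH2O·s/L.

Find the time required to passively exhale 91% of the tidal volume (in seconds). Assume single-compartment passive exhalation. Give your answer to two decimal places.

τ = R × C = 9.0 × 52 mL/cmH2O = 9.0 × 0.052 L/cmH2O = 0.468 s.
Exhaled fraction f = 1 − e^(−t/τ) → t = −τ·ln(1 − f) = −0.468·ln(0.09) = 1.127 s.

1.13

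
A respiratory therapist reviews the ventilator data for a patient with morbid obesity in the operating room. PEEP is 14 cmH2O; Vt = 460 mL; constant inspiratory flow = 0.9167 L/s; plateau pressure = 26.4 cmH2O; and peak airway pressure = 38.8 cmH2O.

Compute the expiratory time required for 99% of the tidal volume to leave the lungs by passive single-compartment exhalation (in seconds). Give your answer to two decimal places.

R = (PIP − Pplat)/V̇ = (38.8 − 26.4) / 0.9167 = 12.4/0.9167 = 13.527 cmH2O·s/L.
C = Vt/(Pplat − PEEP) = 460.0 / (26.4 − 14) = 460.0/12.4 = 37.097 mL/cmH2O.
τ = R × C = 13.527 × 0.0371 L/cmH2O = 0.5019 s.
t = −τ·ln(1 − 0.99) = −0.5019·ln(0.01) = 2.311 s.

2.31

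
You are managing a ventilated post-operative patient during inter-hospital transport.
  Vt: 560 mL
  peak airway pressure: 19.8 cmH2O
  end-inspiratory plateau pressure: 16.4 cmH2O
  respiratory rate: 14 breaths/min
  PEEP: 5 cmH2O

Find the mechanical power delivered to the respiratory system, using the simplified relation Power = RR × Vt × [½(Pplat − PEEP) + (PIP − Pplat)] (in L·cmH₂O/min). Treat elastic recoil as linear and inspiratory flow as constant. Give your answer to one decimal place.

Per-breath work = Vt × [½(Pplat−PEEP) + (PIP−Pplat)] = 0.560 × [0.5×11.4 + 3.4] = 0.560 × 9.1 = 5.096 L·cmH2O.
Power = 14 × 5.096 = 71.344 L·cmH2O/min.

71.3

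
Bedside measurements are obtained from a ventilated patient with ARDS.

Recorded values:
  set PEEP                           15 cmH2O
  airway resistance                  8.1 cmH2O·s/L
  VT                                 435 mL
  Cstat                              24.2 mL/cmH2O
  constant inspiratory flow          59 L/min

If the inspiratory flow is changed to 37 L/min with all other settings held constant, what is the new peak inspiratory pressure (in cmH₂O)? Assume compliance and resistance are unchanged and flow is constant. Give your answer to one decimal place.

Flow: 59 L/min ÷ 60 = 0.9833 L/s.
New flow: 37 L/min ÷ 60 = 0.6167 L/s.
PIP = Vt/C + R·V̇ + PEEP (constant-flow equation of motion).
Only the resistive term changes: ΔPIP = R × ΔV̇ = 8.1 × (0.6167 − 0.9833) = 8.1 × -0.3666 = -2.969 cmH2O.
Original PIP = 435/24.2 + 8.1×0.9833 + 15 = 40.94 cmH2O; new PIP = 40.94 + (-2.969) = 37.971 cmH2O.

38.0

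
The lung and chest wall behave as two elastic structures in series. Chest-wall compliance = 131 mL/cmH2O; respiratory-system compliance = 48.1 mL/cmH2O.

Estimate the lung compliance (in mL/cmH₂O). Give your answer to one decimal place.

1/CL = 1/Crs − 1/Ccw.
1/CL = 1/48.1 − 1/131 = 0.01316.
CL = 75.988 mL/cmH2O.

76.0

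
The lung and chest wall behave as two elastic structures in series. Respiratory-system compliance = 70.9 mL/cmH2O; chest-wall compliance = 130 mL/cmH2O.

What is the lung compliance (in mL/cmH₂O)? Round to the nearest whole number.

156

1/CL = 1/Crs − 1/Ccw.
1/CL = 1/70.9 − 1/130 = 0.006412.
CL = 155.96 mL/cmH2O.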